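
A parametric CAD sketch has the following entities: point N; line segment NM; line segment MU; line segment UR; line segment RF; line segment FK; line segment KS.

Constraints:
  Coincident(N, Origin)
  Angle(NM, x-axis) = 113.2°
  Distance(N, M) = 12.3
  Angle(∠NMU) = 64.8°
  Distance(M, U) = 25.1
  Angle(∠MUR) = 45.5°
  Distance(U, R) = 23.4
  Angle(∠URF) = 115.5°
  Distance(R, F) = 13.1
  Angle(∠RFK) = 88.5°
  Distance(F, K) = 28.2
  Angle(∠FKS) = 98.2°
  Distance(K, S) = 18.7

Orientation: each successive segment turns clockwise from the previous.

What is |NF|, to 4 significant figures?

9.018

N is at the origin; NM runs at 113.2° with length 12.3, so M = (-4.845, 11.31). ∠NMU = 64.8° gives MU at -2.000° from the x-axis; with |MU| = 25.1, U = (20.24, 10.43). ∠MUR = 45.5° gives UR at -136.5° from the x-axis; with |UR| = 23.4, R = (3.265, -5.678). ∠URF = 115.5° gives RF at 159.0° from the x-axis; with |RF| = 13.1, F = (-8.964, -0.9835). Then |NF| = |F − N| = 9.018.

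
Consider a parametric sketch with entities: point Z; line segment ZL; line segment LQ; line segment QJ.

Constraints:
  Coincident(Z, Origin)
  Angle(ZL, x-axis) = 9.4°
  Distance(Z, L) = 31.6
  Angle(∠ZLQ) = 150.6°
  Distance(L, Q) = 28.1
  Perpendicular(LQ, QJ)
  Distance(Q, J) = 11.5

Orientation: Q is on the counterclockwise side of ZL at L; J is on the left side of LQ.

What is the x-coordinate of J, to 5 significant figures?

45.869

∠ZLQ = 150.6°, so LQ runs at 9.4° + (180° − 150.6°) = 38.800° from the x-axis; with |LQ| = 28.1, Q = L + 28.1·(cos 38.800°, sin 38.800°) = (53.075, 22.769). LQ ⟂ QJ; with |QJ| = 11.5 on the left of LQ, J = Q + 11.5·(-0.62660, 0.77934) = (45.869, 31.731). So J.x = 45.869.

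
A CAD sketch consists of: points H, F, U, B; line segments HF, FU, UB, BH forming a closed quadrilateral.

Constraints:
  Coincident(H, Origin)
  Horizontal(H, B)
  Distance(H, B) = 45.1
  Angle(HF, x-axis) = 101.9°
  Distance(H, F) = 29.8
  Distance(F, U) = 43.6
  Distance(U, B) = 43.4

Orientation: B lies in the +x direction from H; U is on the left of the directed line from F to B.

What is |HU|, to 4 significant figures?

55.18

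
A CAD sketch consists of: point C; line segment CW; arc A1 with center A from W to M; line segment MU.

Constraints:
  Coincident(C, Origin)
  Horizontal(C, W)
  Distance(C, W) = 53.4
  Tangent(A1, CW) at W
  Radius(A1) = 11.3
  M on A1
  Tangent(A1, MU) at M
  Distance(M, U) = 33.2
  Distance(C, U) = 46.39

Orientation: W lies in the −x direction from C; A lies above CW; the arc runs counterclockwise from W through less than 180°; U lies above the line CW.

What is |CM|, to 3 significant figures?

43.7

Checks: |AM| = 11.30 ✓; ∠(AM, MU) = 90.00° ✓; |MU| = 33.20 ✓; |CU| = 46.39 ✓.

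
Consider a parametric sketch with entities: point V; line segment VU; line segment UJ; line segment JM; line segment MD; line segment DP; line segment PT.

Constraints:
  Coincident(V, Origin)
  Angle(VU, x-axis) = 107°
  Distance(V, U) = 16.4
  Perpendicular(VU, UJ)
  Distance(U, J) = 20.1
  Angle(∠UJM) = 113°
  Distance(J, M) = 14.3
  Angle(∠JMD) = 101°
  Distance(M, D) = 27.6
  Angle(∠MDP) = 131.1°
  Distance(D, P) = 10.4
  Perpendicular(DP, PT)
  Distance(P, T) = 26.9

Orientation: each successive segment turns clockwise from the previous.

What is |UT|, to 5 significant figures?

0.33541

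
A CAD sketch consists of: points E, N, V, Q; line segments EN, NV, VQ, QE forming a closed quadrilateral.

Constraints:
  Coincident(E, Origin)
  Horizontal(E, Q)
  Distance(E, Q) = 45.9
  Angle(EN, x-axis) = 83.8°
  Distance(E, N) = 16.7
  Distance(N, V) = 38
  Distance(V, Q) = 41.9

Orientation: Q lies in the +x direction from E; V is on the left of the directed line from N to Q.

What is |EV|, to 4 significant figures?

50.93

E is at the origin; EQ is horizontal with |EQ| = 45.9 and Q in +x, so Q = (45.9, 0). EN runs at 83.8° with |EN| = 16.7, so N = (1.804, 16.60). V is determined by |NV| = 38.0 and |VQ| = 41.9 together: it lies at the intersection of circle(N, 38.0) and circle(Q, 41.9). With |NQ| = 47.12, the foot of the radical line on NQ is 20.25 from N and the perpendicular offset is √(38.0² − 20.25²) = 32.15. Taking the left-of-NQ solution: V = (32.09, 39.56).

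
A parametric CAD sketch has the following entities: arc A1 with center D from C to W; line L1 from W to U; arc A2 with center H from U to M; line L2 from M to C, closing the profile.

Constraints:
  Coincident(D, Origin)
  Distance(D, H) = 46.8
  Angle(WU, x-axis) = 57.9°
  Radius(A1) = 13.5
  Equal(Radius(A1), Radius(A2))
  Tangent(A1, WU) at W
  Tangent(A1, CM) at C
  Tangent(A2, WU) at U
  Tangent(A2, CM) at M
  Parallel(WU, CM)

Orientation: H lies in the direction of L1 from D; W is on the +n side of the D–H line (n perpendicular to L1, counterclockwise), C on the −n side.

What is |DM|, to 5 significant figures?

48.708

The slot axis is L1's direction at 57.9°, so u = (cos 57.9°, sin 57.9°) = (0.53140, 0.84712) and n = (−sin 57.9°, cos 57.9°) = (-0.84712, 0.53140). D is at the origin and H lies 46.8 along u from D, so H = 46.8·u = (24.869, 39.645). Tangency of A1 to both parallel lines with radius 13.5 puts W and C at D ± 13.5·n: W = (-11.436, 7.1739), C = (11.436, -7.1739). Equal radii place U and M the same way about H: U = H + 13.5·n = (13.433, 46.819), M = H − 13.5·n = (36.306, 32.471). Then |DM| = |M − D| = 48.708.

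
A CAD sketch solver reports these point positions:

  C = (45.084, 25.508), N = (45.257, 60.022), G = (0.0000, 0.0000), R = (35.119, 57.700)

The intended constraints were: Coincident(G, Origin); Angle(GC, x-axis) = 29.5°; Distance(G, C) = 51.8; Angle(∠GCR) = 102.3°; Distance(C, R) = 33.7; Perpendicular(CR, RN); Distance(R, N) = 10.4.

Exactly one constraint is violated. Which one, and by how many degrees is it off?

Perpendicular(CR, RN) — off by 4.30°.

G = (0.00, 0.00) ✓; GC at 29.50° ✓; |GC| = 51.80 ✓; ∠GCR = 102.3° ✓; |CR| = 33.70 ✓; ∠(CR, RN) = 94.30° ✗; |RN| = 10.40 ✓.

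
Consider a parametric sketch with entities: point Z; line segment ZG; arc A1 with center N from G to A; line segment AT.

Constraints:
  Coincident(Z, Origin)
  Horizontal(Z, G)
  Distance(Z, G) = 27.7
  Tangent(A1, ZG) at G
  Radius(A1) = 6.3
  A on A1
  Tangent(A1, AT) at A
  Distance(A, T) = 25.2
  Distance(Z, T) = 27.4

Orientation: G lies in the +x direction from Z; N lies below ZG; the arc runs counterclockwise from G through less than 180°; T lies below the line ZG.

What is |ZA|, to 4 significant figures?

22.41

Checks: ∠(NG, GZ) = 90.00° ✓; |NG| = 6.300 ✓; |NA| = 6.300 ✓; ∠(NA, AT) = 90.00° ✓; |AT| = 25.20 ✓; |ZT| = 27.40 ✓.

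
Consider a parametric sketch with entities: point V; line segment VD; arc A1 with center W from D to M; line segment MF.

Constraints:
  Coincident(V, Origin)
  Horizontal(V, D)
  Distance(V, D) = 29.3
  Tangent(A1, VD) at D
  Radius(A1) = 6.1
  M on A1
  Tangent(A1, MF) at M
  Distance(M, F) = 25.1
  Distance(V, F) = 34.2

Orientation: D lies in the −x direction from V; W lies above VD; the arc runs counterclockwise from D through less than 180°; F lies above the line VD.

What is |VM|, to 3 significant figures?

23.8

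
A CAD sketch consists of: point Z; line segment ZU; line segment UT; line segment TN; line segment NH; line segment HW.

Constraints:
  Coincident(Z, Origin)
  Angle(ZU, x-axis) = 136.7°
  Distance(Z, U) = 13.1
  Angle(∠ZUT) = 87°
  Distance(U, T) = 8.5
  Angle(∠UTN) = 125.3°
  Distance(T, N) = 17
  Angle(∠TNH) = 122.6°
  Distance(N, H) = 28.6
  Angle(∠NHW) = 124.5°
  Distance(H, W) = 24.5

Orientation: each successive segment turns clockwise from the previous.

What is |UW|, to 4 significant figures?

48.48

Z is at the origin; ZU runs at 136.7° with length 13.1, so U = (-9.534, 8.984). ∠ZUT = 87.0° gives UT at 43.70° from the x-axis; with |UT| = 8.5, T = (-3.389, 14.86). ∠UTN = 125.3° gives TN at -11.00° from the x-axis; with |TN| = 17.0, N = (13.30, 11.61). ∠TNH = 122.6° gives NH at -68.40° from the x-axis; with |NH| = 28.6, H = (23.83, -14.98). ∠NHW = 124.5° gives HW at -123.9° from the x-axis; with |HW| = 24.5, W = (10.16, -35.31). Then |UW| = |W − U| = 48.48.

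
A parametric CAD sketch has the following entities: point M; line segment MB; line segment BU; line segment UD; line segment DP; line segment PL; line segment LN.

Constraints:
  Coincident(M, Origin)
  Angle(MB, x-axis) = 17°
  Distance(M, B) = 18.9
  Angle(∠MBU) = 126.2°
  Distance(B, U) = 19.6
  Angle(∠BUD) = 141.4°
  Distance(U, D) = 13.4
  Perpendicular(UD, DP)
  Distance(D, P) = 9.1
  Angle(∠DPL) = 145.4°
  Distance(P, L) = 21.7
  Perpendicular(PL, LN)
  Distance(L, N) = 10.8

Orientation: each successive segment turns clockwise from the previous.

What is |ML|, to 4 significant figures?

16.15

The perpendicularity gives DP at right angles to UD, so DP runs at -165.4°; with |DP| = 9.1, P = (28.34, -21.48). ∠DPL = 145.4° gives PL at 160.0° from the x-axis; with |PL| = 21.7, L = (7.949, -14.05). Then |ML| = |L − M| = 16.15.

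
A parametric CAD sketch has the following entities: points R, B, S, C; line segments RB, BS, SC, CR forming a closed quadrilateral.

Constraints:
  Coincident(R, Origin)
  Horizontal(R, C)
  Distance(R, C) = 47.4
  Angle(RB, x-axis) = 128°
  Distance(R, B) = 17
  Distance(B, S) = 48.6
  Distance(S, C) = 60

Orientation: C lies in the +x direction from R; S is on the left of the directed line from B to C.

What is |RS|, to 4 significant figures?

55.63

R is at the origin; RC is horizontal with |RC| = 47.4 and C in +x, so C = (47.4, 0). RB runs at 128.0° with |RB| = 17.0, so B = (-10.47, 13.40). S is determined by |BS| = 48.6 and |SC| = 60.0 together: it lies at the intersection of circle(B, 48.6) and circle(C, 60.0). With |BC| = 59.40, the foot of the radical line on BC is 19.28 from B and the perpendicular offset is √(48.6² − 19.28²) = 44.61. Taking the left-of-BC solution: S = (18.38, 52.51).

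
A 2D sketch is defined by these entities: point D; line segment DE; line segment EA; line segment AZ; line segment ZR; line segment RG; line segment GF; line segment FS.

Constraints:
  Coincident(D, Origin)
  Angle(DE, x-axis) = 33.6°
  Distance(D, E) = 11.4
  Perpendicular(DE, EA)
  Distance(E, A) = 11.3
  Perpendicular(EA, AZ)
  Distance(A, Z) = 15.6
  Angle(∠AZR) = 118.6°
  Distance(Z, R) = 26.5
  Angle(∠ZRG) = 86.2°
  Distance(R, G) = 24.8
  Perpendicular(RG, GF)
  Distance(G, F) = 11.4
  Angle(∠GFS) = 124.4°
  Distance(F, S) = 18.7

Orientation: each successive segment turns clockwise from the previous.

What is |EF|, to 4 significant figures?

12.06

D is at the origin; DE runs at 33.6° with length 11.4, so E = (9.495, 6.309). DE ⟂ EA, so EA runs at -56.40°; with |EA| = 11.3, A = (15.75, -3.103). EA ⟂ AZ, so AZ runs at -146.4°; with |AZ| = 15.6, Z = (2.755, -11.74). ∠AZR = 118.6° gives ZR at 152.2° from the x-axis; with |ZR| = 26.5, R = (-20.69, 0.6230). ∠ZRG = 86.2° gives RG at 58.40° from the x-axis; with |RG| = 24.8, G = (-7.691, 21.75). RG is perpendicular to GF, so GF runs at -31.60°; with |GF| = 11.4, F = (2.018, 15.77). Then |EF| = |F − E| = 12.06.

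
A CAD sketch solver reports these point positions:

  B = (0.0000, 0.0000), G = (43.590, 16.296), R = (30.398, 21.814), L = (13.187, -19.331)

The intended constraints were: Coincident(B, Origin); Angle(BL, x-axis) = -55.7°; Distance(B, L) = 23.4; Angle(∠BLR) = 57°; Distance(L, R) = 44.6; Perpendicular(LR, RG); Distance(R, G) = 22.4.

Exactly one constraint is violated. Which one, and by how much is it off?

Distance(R, G) = 22.4 — off by 8.10.

B = (0.00, 0.00) ✓; BL at -55.70° ✓; |BL| = 23.40 ✓; ∠BLR = 57.00° ✓; |LR| = 44.60 ✓; ∠(LR, RG) = 90.00° ✓; |RG| = 14.30 ✗.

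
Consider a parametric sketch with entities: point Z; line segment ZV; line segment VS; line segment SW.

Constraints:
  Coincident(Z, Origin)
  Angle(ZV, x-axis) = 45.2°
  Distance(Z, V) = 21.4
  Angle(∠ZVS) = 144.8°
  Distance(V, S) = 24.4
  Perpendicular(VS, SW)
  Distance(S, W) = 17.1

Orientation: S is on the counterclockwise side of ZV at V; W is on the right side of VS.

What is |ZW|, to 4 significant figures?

51.20

Z is at the origin; ZV runs at 45.2° with length 21.4, so V = 21.4·(cos 45.2°, sin 45.2°) = (15.08, 15.18). ∠ZVS = 144.8°, so VS runs at 45.2° + (180° − 144.8°) = 80.40° from the x-axis; with |VS| = 24.4, S = V + 24.4·(cos 80.40°, sin 80.40°) = (19.15, 39.24). The perpendicularity gives SW at right angles to VS; with |SW| = 17.1 on the right of VS, W = S + 17.1·(0.9860, -0.1668) = (36.01, 36.39). Then |ZW| = |W − Z| = 51.20.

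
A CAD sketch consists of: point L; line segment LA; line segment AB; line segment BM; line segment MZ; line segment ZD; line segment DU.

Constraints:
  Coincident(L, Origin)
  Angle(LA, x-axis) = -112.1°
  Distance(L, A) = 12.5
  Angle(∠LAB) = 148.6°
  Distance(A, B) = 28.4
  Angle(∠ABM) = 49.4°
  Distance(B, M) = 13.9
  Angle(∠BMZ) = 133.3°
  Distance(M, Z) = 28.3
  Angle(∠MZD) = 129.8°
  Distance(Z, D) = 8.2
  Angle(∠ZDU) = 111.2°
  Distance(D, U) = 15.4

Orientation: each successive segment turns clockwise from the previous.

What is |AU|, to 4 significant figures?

11.03

L is at the origin; LA runs at -112.1° with length 12.5, so A = (-4.703, -11.58). ∠LAB = 148.6° gives AB at -143.5° from the x-axis; with |AB| = 28.4, B = (-27.53, -28.47). ∠ABM = 49.4° gives BM at 85.90° from the x-axis; with |BM| = 13.9, M = (-26.54, -14.61). ∠BMZ = 133.3° gives MZ at 39.20° from the x-axis; with |MZ| = 28.3, Z = (-4.608, 3.276). ∠MZD = 129.8° gives ZD at -11.00° from the x-axis; with |ZD| = 8.2, D = (3.442, 1.712). ∠ZDU = 111.2° gives DU at -79.80° from the x-axis; with |DU| = 15.4, U = (6.169, -13.44). Then |AU| = |U − A| = 11.03.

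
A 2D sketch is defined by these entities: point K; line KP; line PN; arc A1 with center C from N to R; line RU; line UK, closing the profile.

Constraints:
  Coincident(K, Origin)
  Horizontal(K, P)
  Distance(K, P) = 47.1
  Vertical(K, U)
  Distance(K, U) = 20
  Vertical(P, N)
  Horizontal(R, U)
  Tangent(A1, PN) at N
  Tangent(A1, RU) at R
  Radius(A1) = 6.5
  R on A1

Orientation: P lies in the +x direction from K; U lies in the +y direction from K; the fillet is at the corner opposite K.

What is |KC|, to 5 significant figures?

42.786

KU is vertical with |KU| = 20.0 and U on the +y side, so U = (0.0000, 20.000). The virtual corner opposite K is at (47.100, 20.000). Since A1 is tangent to PN there, CN ⟂ PN and since A1 is tangent to RU there, CR ⟂ RU, with radius 6.5, so the center C sits 6.5 in from both sides at C = (40.600, 13.500). Then |KC| = |C − K| = 42.786.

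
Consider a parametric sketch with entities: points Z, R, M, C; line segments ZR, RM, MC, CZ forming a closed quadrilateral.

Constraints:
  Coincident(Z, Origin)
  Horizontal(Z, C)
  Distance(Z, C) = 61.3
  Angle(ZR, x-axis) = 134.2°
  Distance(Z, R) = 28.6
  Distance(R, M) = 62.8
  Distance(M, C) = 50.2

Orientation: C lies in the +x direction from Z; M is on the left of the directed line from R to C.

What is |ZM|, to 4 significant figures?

58.59

Checks: |RM| = 62.80 ✓; |MC| = 50.20 ✓.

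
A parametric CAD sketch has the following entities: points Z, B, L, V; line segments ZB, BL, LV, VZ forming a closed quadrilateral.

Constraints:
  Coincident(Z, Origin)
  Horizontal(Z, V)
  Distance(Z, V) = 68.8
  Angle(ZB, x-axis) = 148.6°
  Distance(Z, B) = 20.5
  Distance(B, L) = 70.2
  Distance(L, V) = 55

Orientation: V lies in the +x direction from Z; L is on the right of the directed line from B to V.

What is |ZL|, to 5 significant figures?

50.655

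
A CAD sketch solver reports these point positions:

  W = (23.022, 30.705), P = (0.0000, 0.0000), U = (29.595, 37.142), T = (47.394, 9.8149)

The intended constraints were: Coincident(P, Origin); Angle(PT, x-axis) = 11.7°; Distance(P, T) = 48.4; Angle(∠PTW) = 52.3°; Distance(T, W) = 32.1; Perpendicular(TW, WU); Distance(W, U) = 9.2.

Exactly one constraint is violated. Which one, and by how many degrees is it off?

Perpendicular(TW, WU) — off by 5.00°.

P = (0.00, 0.00) ✓; PT at 11.70° ✓; |PT| = 48.40 ✓; ∠PTW = 52.30° ✓; |TW| = 32.10 ✓; ∠(TW, WU) = 95.00° ✗; |WU| = 9.200 ✓.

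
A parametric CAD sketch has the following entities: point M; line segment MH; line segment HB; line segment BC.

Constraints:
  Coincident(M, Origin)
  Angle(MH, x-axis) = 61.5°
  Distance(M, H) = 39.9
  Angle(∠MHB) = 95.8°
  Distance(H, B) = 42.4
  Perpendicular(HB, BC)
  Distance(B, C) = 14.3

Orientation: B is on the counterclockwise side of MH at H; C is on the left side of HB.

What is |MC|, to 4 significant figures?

52.92

∠MHB = 95.8°, so HB runs at 61.5° + (180° − 95.8°) = 145.7° from the x-axis; with |HB| = 42.4, B = H + 42.4·(cos 145.7°, sin 145.7°) = (-15.99, 58.96). HB ⟂ BC; with |BC| = 14.3 on the left of HB, C = B + 14.3·(-0.5635, -0.8261) = (-24.05, 47.15). Then |MC| = |C − M| = 52.92.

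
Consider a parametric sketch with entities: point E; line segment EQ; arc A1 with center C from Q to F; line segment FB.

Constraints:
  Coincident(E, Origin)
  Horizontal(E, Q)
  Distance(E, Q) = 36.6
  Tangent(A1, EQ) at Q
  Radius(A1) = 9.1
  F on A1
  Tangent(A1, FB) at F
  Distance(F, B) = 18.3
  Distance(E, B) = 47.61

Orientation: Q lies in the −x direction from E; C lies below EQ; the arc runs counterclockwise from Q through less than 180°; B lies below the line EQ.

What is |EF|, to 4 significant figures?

46.69

E is at the origin; EQ is horizontal with |EQ| = 36.6 and Q on the −x side, so Q = (-36.60, 0.000). The tangent condition forces CQ to be normal to EQ, so C = Q + (0, -9.1) = (-36.60, -9.100). Since CF ⟂ FB (tangency), |CB| = √(9.1² + 18.3²) = 20.44 regardless of where F sits on A1. So B lies on both circle(E, 47.61) and circle(C, 20.44); the below-EQ intersection is B = (-37.35, -29.52). F is the foot of the tangent from B: F = (-44.89, -12.85).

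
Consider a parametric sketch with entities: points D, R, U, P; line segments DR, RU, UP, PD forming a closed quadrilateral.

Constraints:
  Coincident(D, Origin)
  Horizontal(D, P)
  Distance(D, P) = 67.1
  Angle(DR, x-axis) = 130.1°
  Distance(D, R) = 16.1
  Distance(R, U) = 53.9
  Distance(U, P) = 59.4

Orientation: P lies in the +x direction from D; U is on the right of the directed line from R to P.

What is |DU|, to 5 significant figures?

38.039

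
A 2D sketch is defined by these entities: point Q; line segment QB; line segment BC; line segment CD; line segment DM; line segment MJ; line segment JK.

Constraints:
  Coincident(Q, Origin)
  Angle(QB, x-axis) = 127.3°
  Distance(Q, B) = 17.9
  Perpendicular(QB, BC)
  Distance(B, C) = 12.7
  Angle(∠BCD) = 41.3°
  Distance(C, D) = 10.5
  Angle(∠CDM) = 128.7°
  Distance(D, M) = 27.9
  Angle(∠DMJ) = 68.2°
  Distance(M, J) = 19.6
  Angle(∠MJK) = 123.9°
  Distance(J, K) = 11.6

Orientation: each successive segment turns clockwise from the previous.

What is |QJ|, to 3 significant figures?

34.7

Q is at the origin; QB runs at 127.3° with length 17.9, so B = (-10.8, 14.2). QB ⟂ BC, so BC runs at 37.3°; with |BC| = 12.7, C = (-0.745, 21.9). ∠BCD = 41.3° gives CD at -101° from the x-axis; with |CD| = 10.5, D = (-2.82, 11.6). ∠CDM = 128.7° gives DM at -153° from the x-axis; with |DM| = 27.9, M = (-27.6, -1.15). ∠DMJ = 68.2° gives MJ at 95.5° from the x-axis; with |MJ| = 19.6, J = (-29.5, 18.4). Then |QJ| = |J − Q| = 34.7.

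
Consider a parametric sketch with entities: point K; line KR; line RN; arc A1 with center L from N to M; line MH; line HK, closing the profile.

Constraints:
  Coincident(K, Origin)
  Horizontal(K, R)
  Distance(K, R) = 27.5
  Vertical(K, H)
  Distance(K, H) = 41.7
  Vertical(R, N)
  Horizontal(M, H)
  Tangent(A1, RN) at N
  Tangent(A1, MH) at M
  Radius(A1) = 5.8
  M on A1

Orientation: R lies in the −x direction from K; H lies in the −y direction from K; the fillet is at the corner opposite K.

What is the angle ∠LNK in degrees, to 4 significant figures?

52.55°

K is at the origin; KR is horizontal with |KR| = 27.5 and R on the −x side, so R = (-27.50, 0.000). KH is vertical with |KH| = 41.7 and H on the −y side, so H = (0.000, -41.70). The virtual corner opposite K is at (-27.50, -41.70). A1 meets RN tangentially, so LN is at right angles to RN and tangency of A1 to MH means the radius LM is perpendicular to MH, with radius 5.8, so the center L sits 5.8 in from both sides at L = (-21.70, -35.90). That places the tangent points at N = (-27.50, -35.90) on RN and M = (-21.70, -41.70) on MH. Then cos ∠LNK = NL·NK / (|NL||NK|), giving 52.55°.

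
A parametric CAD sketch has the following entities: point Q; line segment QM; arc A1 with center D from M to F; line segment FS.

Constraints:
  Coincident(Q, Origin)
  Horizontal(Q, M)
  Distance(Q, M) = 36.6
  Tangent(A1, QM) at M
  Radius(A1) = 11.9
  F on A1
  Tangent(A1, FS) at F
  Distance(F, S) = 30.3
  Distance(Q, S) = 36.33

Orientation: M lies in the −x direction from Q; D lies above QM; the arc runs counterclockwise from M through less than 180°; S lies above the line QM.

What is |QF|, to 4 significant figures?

26.74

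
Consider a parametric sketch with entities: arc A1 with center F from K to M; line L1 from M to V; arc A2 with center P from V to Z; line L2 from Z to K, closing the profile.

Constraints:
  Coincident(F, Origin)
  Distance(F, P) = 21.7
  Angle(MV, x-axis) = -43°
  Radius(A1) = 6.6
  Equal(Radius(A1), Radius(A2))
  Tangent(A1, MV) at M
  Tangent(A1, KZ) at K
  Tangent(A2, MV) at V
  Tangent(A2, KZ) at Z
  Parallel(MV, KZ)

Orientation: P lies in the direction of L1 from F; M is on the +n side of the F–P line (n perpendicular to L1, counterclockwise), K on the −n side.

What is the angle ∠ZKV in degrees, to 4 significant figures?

31.31°

The slot axis is L1's direction at -43.0°, so u = (cos -43.0°, sin -43.0°) = (0.7314, -0.6820) and n = (−sin -43.0°, cos -43.0°) = (0.6820, 0.7314). F is at the origin and P lies 21.7 along u from F, so P = 21.7·u = (15.87, -14.80). Tangency of A1 to both parallel lines with radius 6.6 puts M and K at F ± 6.6·n: M = (4.501, 4.827), K = (-4.501, -4.827). Equal radii place V and Z the same way about P: V = P + 6.6·n = (20.37, -9.972), Z = P − 6.6·n = (11.37, -19.63). Then cos ∠ZKV = KZ·KV / (|KZ||KV|), giving 31.31°.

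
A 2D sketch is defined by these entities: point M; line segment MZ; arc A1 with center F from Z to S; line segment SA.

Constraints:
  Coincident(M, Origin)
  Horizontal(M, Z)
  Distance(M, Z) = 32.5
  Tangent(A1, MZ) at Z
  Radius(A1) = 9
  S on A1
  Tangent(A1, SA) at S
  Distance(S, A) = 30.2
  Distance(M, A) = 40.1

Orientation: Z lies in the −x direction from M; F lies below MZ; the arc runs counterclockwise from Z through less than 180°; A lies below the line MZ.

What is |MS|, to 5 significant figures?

41.708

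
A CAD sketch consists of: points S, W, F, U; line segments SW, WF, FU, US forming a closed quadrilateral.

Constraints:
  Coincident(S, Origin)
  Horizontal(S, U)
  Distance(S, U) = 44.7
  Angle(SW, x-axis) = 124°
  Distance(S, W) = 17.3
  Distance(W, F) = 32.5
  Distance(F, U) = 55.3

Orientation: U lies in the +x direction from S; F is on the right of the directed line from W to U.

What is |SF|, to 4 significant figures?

19.60

S is at the origin; SU is horizontal with |SU| = 44.7 and U in +x, so U = (44.7, 0). SW runs at 124.0° with |SW| = 17.3, so W = (-9.674, 14.34). F is determined by |WF| = 32.5 and |FU| = 55.3 together: it lies at the intersection of circle(W, 32.5) and circle(U, 55.3). With |WU| = 56.23, the foot of the radical line on WU is 10.32 from W and the perpendicular offset is √(32.5² − 10.32²) = 30.82. Taking the right-of-WU solution: F = (-7.558, -18.09).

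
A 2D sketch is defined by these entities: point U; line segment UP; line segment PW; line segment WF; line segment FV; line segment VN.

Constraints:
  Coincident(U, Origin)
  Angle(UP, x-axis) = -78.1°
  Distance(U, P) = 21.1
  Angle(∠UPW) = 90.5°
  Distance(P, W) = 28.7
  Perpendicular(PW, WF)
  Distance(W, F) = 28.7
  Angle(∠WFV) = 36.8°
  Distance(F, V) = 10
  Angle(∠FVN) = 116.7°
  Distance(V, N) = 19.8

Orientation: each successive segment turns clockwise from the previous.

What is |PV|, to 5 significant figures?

30.723

The perpendicularity gives WF at right angles to PW, so WF runs at 102.40°; with |WF| = 28.7, F = (-29.842, 1.2211). ∠WFV = 36.8° gives FV at -40.800° from the x-axis; with |FV| = 10.0, V = (-22.273, -5.3132). Then |PV| = |V − P| = 30.723.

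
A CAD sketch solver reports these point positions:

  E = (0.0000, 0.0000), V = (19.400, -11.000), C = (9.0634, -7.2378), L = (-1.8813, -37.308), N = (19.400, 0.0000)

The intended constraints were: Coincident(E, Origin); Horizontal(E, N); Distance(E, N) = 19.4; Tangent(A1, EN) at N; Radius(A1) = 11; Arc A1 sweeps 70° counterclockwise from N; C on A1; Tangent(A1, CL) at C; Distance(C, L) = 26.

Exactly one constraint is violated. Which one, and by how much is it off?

Distance(C, L) = 26 — off by 6.00.

E = (0.00, 0.00) ✓; E.y = 0.00, N.y = 0.00 ✓; |EN| = 19.40 ✓; ∠(VN, NE) = 90.00° ✓; |VN| = 11.00 ✓; bearing(V→C) − bearing(V→N) = 70.00° ✓; |VC| = 11.00 ✓; ∠(VC, CL) = 90.00° ✓; |CL| = 32.00 ✗.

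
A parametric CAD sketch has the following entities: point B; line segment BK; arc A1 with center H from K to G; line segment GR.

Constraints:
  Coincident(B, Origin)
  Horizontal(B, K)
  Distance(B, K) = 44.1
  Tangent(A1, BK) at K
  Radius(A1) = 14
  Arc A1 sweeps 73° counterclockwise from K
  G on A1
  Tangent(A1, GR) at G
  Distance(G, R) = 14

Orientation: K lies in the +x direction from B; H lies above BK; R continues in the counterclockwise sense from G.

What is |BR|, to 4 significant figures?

65.84

B is at the origin; BK is horizontal with |BK| = 44.1 and K on the +x side, so K = (44.10, 0.000). Since A1 is tangent to BK there, HK ⟂ BK, so H = K + (0, 14) = (44.10, 14.00). On A1, K sits at bearing -90° from H; a 73° counterclockwise sweep puts G at bearing -17°, so G = H + 14.0·(cos -17°, sin -17°) = (57.49, 9.907). Tangency of A1 to GR means the radius HG is perpendicular to GR, so GR runs along (−sin -17°, cos -17°); with |GR| = 14.0, R = (61.58, 23.30). Then |BR| = |R − B| = 65.84.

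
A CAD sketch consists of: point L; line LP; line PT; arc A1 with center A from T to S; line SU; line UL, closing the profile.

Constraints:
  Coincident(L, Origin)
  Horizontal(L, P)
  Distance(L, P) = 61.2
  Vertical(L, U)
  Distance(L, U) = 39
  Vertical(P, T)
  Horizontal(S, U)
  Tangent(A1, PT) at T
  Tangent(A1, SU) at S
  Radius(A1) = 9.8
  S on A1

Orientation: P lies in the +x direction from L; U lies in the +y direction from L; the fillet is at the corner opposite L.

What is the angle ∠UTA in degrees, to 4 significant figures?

9.098°

L is at the origin; L and P share the same y with |LP| = 61.2 and P on the +x side, so P = (61.20, 0.000). LU is vertical with |LU| = 39.0 and U on the +y side, so U = (0.000, 39.00). The virtual corner opposite L is at (61.20, 39.00). Tangency of A1 to PT means the radius AT is perpendicular to PT and A1 meets SU tangentially, so AS is at right angles to SU, with radius 9.8, so the center A sits 9.8 in from both sides at A = (51.40, 29.20). That places the tangent points at T = (61.20, 29.20) on PT and S = (51.40, 39.00) on SU. Then cos ∠UTA = TU·TA / (|TU||TA|), giving 9.098°.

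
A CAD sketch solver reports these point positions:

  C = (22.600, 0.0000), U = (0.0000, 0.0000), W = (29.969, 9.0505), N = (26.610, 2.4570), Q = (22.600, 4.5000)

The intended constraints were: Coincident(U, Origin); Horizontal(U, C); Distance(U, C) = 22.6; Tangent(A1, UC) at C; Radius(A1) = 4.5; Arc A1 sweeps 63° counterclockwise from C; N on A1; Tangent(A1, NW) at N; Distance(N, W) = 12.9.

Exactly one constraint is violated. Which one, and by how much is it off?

Distance(N, W) = 12.9 — off by 5.50.

U = (0.00, 0.00) ✓; U.y = 0.00, C.y = 0.00 ✓; |UC| = 22.60 ✓; ∠(QC, CU) = 90.00° ✓; |QC| = 4.500 ✓; bearing(Q→N) − bearing(Q→C) = 63.00° ✓; |QN| = 4.500 ✓; ∠(QN, NW) = 90.00° ✓; |NW| = 7.400 ✗.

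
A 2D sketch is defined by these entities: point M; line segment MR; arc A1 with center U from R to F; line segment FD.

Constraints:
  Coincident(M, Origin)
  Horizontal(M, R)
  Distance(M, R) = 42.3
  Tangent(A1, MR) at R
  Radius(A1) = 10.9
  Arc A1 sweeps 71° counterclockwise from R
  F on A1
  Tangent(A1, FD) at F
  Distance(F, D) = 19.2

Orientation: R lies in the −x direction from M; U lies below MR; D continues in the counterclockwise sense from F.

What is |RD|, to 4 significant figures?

30.41

M is at the origin; M and R share the same y with |MR| = 42.3 and R on the −x side, so R = (-42.30, 0.000). The tangent condition forces UR to be normal to MR, so U = R + (0, -10.9) = (-42.30, -10.90). On A1, R sits at bearing 90° from U; a 71° counterclockwise sweep puts F at bearing 161°, so F = U + 10.9·(cos 161°, sin 161°) = (-52.61, -7.351). Since A1 is tangent to FD there, UF ⟂ FD, so FD runs along (−sin 161°, cos 161°); with |FD| = 19.2, D = (-58.86, -25.51). Then |RD| = |D − R| = 30.41.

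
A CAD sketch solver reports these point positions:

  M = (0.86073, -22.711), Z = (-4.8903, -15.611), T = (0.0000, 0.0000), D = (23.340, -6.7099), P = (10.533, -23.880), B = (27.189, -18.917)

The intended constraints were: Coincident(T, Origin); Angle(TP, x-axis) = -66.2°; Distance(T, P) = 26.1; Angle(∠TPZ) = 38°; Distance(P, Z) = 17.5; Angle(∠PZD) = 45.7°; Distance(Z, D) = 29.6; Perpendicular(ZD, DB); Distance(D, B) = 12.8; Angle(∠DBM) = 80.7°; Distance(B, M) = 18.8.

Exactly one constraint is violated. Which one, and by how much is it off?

Distance(B, M) = 18.8 — off by 7.80.

T = (0.00, 0.00) ✓; TP at -66.20° ✓; |TP| = 26.10 ✓; ∠TPZ = 38.00° ✓; |PZ| = 17.50 ✓; ∠PZD = 45.70° ✓; |ZD| = 29.60 ✓; ∠(ZD, DB) = 90.00° ✓; |DB| = 12.80 ✓; ∠DBM = 80.70° ✓; |BM| = 26.60 ✗.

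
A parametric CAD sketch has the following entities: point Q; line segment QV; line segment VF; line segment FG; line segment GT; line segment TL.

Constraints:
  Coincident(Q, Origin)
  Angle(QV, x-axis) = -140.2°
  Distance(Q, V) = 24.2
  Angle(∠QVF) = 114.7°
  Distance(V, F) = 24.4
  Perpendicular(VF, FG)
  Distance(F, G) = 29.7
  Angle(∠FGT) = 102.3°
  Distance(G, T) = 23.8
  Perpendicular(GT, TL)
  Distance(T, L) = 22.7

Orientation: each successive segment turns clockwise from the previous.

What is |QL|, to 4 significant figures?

11.38

∠FGT = 102.3° gives GT at -13.20° from the x-axis; with |GT| = 23.8, T = (-4.658, 16.39). The perpendicularity gives TL at right angles to GT, so TL runs at -103.2°; with |TL| = 22.7, L = (-9.842, -5.714). Then |QL| = |L − Q| = 11.38.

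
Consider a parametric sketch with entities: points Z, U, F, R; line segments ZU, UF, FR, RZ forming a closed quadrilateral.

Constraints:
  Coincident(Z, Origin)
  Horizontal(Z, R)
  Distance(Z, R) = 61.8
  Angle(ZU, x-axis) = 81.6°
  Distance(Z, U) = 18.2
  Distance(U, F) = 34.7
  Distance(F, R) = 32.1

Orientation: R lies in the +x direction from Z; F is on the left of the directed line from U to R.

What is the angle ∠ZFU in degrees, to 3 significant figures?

24.6°

Z is at the origin; ZR is horizontal with |ZR| = 61.8 and R in +x, so R = (61.8, 0). ZU runs at 81.6° with |ZU| = 18.2, so U = (2.66, 18.0). F is determined by |UF| = 34.7 and |FR| = 32.1 together: it lies at the intersection of circle(U, 34.7) and circle(R, 32.1). With |UR| = 61.8, the foot of the radical line on UR is 32.3 from U and the perpendicular offset is √(34.7² − 32.3²) = 12.6. Taking the left-of-UR solution: F = (37.3, 20.7).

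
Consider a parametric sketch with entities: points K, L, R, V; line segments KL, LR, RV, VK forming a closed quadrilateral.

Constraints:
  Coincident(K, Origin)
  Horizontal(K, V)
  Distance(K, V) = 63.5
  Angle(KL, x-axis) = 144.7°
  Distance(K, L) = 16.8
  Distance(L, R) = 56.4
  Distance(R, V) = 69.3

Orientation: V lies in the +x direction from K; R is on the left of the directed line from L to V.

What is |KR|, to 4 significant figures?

58.23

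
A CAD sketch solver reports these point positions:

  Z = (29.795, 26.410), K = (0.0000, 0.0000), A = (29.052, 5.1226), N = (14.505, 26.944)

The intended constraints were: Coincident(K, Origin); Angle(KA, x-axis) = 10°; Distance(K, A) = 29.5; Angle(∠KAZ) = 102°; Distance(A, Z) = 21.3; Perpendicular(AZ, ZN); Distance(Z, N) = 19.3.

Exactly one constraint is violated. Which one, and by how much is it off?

Distance(Z, N) = 19.3 — off by 4.00.

K = (0.00, 0.00) ✓; KA at 10.00° ✓; |KA| = 29.50 ✓; ∠KAZ = 102.0° ✓; |AZ| = 21.30 ✓; ∠(AZ, ZN) = 90.00° ✓; |ZN| = 15.30 ✗.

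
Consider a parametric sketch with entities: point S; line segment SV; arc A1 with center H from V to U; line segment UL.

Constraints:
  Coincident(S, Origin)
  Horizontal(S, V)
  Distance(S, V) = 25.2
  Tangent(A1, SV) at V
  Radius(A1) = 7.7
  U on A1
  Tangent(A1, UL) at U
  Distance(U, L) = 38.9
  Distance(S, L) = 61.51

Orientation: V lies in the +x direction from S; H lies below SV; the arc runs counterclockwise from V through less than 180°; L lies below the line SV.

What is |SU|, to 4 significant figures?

23.17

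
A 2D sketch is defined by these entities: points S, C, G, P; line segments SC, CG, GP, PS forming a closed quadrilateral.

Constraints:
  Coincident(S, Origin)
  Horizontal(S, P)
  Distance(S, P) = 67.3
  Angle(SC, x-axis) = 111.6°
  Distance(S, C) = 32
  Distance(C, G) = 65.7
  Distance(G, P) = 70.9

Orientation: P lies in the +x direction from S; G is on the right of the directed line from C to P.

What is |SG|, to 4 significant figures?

34.14

S is at the origin; SP is horizontal with |SP| = 67.3 and P in +x, so P = (67.3, 0). SC runs at 111.6° with |SC| = 32.0, so C = (-11.78, 29.75). G is determined by |CG| = 65.7 and |GP| = 70.9 together: it lies at the intersection of circle(C, 65.7) and circle(P, 70.9). With |CP| = 84.49, the foot of the radical line on CP is 38.04 from C and the perpendicular offset is √(65.7² − 38.04²) = 53.57. Taking the right-of-CP solution: G = (4.963, -33.78).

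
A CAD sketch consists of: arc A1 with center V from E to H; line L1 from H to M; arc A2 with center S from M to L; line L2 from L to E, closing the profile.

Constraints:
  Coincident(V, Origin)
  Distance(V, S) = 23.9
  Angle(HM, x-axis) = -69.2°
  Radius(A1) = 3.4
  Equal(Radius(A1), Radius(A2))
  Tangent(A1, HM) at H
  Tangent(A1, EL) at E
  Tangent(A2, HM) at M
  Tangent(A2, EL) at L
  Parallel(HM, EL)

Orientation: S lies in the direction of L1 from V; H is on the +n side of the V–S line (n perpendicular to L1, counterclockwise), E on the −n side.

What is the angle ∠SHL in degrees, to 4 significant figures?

7.786°

The slot axis is L1's direction at -69.2°, so u = (cos -69.2°, sin -69.2°) = (0.3551, -0.9348) and n = (−sin -69.2°, cos -69.2°) = (0.9348, 0.3551). V is at the origin and S lies 23.9 along u from V, so S = 23.9·u = (8.487, -22.34). Tangency of A1 to both parallel lines with radius 3.4 puts H and E at V ± 3.4·n: H = (3.178, 1.207), E = (-3.178, -1.207). Equal radii place M and L the same way about S: M = S + 3.4·n = (11.67, -21.13), L = S − 3.4·n = (5.309, -23.55). Then cos ∠SHL = HS·HL / (|HS||HL|), giving 7.786°.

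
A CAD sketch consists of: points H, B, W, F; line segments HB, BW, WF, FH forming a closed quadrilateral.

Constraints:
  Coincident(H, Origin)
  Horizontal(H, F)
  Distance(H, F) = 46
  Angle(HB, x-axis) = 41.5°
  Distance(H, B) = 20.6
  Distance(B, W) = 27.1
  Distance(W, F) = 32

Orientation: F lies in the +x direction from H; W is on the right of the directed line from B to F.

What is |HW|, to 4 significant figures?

21.61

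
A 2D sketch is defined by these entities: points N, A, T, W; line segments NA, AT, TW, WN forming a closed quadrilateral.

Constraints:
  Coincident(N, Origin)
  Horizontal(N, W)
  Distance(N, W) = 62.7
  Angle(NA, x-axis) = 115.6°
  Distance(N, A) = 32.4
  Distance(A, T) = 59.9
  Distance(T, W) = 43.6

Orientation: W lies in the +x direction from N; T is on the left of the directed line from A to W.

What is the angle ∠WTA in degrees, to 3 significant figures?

104°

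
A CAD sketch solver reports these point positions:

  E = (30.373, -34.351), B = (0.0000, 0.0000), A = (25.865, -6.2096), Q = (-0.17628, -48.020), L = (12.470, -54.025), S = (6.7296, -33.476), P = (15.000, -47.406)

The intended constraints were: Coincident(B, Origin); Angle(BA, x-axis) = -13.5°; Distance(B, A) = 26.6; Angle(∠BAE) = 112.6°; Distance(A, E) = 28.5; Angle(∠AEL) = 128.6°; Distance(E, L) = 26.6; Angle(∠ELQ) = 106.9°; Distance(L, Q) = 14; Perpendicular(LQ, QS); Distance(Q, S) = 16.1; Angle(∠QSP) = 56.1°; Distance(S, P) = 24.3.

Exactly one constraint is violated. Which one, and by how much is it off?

Distance(S, P) = 24.3 — off by 8.10.

B = (0.00, 0.00) ✓; BA at -13.50° ✓; |BA| = 26.60 ✓; ∠BAE = 112.6° ✓; |AE| = 28.50 ✓; ∠AEL = 128.6° ✓; |EL| = 26.60 ✓; ∠ELQ = 106.9° ✓; |LQ| = 14.00 ✓; ∠(LQ, QS) = 90.00° ✓; |QS| = 16.10 ✓; ∠QSP = 56.10° ✓; |SP| = 16.20 ✗.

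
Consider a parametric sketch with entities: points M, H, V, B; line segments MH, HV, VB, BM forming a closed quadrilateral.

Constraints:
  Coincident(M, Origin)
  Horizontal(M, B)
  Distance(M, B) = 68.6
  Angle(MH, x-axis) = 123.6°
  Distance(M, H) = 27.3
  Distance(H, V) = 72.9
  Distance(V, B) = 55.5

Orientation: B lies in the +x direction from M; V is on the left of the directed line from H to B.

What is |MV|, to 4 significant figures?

73.60

Checks: |HV| = 72.90 ✓; |VB| = 55.50 ✓.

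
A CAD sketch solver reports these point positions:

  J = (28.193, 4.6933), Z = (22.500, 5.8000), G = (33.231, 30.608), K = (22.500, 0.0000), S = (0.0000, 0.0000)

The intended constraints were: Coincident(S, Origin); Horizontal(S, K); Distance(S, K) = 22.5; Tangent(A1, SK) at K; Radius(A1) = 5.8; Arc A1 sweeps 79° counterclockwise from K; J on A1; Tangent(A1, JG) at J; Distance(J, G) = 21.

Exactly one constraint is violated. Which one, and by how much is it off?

Distance(J, G) = 21 — off by 5.40.

S = (0.00, 0.00) ✓; S.y = 0.00, K.y = 0.00 ✓; |SK| = 22.50 ✓; ∠(ZK, KS) = 90.00° ✓; |ZK| = 5.800 ✓; bearing(Z→J) − bearing(Z→K) = 79.00° ✓; |ZJ| = 5.800 ✓; ∠(ZJ, JG) = 90.00° ✓; |JG| = 26.40 ✗.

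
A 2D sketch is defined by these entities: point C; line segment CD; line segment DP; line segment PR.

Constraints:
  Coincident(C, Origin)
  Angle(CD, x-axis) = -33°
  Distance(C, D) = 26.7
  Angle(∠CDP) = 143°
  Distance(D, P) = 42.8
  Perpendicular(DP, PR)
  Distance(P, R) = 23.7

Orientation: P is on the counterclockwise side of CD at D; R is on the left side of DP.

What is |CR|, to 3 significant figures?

64.6

∠CDP = 143.0°, so DP runs at -33.0° + (180° − 143.0°) = 4.00° from the x-axis; with |DP| = 42.8, P = D + 42.8·(cos 4.00°, sin 4.00°) = (65.1, -11.6). The perpendicularity gives PR at right angles to DP; with |PR| = 23.7 on the left of DP, R = P + 23.7·(-0.0698, 0.998) = (63.4, 12.1). Then |CR| = |R − C| = 64.6.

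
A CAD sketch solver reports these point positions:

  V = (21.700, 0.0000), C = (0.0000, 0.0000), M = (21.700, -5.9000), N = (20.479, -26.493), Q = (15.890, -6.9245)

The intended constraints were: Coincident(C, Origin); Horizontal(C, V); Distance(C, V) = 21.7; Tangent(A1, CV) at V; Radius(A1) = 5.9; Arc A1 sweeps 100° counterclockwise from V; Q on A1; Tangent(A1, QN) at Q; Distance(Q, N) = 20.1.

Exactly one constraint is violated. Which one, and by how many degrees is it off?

Tangent(A1, QN) at Q — off by 3.20°.

C = (0.00, 0.00) ✓; C.y = 0.00, V.y = 0.00 ✓; |CV| = 21.70 ✓; ∠(MV, VC) = 90.00° ✓; |MV| = 5.900 ✓; bearing(M→Q) − bearing(M→V) = 100.0° ✓; |MQ| = 5.900 ✓; ∠(MQ, QN) = 86.80° ✗; |QN| = 20.10 ✓.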